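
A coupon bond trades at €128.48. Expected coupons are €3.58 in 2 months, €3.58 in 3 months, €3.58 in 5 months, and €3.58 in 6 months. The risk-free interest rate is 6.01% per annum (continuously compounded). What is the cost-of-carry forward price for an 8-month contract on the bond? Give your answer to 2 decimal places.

PV(coupons) I = 3.58·e^(−0.0601·2/12) + 3.58·e^(−0.0601·3/12) + 3.58·e^(−0.0601·5/12) + 3.58·e^(−0.0601·6/12)
I = 3.5443 + 3.5266 + 3.4915 + 3.4740 = 14.0364
F = (S − I)·e^(rT) = (128.48 − 14.0364) · e^(0.0601·8/12)
= 114.4436 · e^0.040067 = 114.4436 × 1.040881 = €119.12

€119.12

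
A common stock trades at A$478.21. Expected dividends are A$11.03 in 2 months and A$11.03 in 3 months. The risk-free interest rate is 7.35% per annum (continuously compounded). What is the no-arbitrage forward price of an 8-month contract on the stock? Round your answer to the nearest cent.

PV(dividends) I = 11.03·e^(−0.0735·2/12) + 11.03·e^(−0.0735·3/12)
I = 10.8957 + 10.8292 = 21.7249
F = (S − I)·e^(rT) = (478.21 − 21.7249) · e^(0.0735·8/12)
= 456.4851 · e^0.049000 = 456.4851 × 1.050220 = A$479.41

A$479.41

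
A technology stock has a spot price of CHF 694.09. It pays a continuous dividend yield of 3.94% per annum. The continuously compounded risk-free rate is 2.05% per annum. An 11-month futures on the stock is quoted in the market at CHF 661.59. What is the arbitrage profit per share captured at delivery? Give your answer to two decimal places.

Fair futures: F* = S·e^(carry·T), with carry = (r − q) = 0.0205 − 0.0394 = -0.0189
F* = 694.09 · e^(-0.0189 × 11/12) = 694.09 · e^-0.017325 = 694.09 × 0.982824 = CHF 682.1683
Market CHF 661.59 < fair CHF 682.1683: forward underpriced → reverse cash-and-carry (short spot, go long the forward).
At maturity, profit = |F_mkt − F*| = |661.59 − 682.1683| = CHF 20.58 per share

CHF 20.58 per share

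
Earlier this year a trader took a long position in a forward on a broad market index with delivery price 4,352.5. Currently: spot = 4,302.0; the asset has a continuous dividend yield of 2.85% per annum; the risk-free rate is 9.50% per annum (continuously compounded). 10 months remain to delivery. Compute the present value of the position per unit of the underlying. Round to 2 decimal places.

Current fair forward for the remaining 10 months: F = S·e^((r − q)·T), (r − q) = 0.0950 − 0.0285 = 0.0665
F = 4302.0 · e^(0.0665 × 10/12) = 4302.0 × 1.05698093 = 4547.1320
Value of long forward = (F − K)·e^(−rT) = (4547.1320 − 4352.5) · e^(−0.0950·10/12)
= 194.6320 × 0.92388593 = 179.82

179.82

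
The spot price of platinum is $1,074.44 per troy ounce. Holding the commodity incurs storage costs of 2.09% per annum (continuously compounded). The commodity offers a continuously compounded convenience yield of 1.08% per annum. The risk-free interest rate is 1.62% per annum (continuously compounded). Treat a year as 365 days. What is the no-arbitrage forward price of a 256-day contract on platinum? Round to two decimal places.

$1,094.44 per troy ounce

Net carry = r + u − y = 0.0162 + 0.0209 − 0.0108 = 0.0263
F = S·e^((r+u−y)T) = 1074.44 · e^(0.0263 × 256/365) = 1074.44 · e^0.01844603
= 1074.44 × 1.01861721 = $1,094.44 per troy ounce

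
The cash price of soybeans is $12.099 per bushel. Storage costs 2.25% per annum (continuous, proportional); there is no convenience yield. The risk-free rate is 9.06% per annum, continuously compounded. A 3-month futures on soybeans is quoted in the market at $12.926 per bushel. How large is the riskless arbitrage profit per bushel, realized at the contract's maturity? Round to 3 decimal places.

Fair futures: F* = S·e^(carry·T), with carry = (r + u) = 0.0906 + 0.0225 = 0.1131
F* = 12.099 · e^(0.1131 × 3/12) = 12.099 · e^0.028275 = 12.099 × 1.028679 = $12.4460
Market $12.926 > fair $12.4460: forward overpriced → cash-and-carry (buy spot, short the forward).
At maturity, profit = |F_mkt − F*| = |12.926 − 12.4460| = $0.480 per bushel

$0.480 per bushel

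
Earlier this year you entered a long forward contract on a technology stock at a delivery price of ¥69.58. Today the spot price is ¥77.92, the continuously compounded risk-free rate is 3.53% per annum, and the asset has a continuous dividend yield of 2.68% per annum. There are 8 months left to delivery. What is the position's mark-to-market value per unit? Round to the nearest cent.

¥8.58

Current fair forward for the remaining 8 months: F = S·e^((r − q)·T), (r − q) = 0.0353 − 0.0268 = 0.0085
F = 77.92 · e^(0.0085 × 8/12) = 77.92 × 1.005683 = 78.3628
Value of long forward = (F − K)·e^(−rT) = (78.3628 − 69.58) · e^(−0.0353·8/12)
= 8.7828 × 0.976741 = 8.58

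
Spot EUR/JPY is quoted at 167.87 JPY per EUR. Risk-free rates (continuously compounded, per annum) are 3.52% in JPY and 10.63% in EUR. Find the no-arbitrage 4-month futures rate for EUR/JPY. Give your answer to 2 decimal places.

163.94

F = S·e^((r_JPY − r_EUR)T) = 167.87 · e^((0.0352 − 0.1063) × 4/12)
= 167.87 · e^-0.023700 = 167.87 × 0.976579
F = 163.94 JPY per EUR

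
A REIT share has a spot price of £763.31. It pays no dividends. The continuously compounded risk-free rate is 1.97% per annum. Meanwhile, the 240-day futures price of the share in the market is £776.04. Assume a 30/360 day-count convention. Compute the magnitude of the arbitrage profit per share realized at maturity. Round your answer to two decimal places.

Fair futures: F* = S·e^(carry·T), with carry = r = 0.0197
F* = 763.31 · e^(0.0197 × 240/360) = 763.31 · e^0.013133 = 763.31 × 1.013220 = £773.4010
Market £776.04 > fair £773.4010: forward overpriced → cash-and-carry (buy spot, short the forward).
At maturity, profit = |F_mkt − F*| = |776.04 − 773.4010| = £2.64 per share

£2.64 per share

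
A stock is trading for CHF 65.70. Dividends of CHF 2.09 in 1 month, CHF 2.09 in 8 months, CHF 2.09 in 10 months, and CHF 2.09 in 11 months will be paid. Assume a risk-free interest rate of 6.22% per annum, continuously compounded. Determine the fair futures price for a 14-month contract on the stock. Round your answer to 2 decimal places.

PV(dividends) I = 2.09·e^(−0.0622·1/12) + 2.09·e^(−0.0622·8/12) + 2.09·e^(−0.0622·10/12) + 2.09·e^(−0.0622·11/12)
I = 2.0792 + 2.0051 + 1.9844 + 1.9742 = 8.0429
F = (S − I)·e^(rT) = (65.70 − 8.0429) · e^(0.0622·14/12)
= 57.6571 · e^0.072567 = 57.6571 × 1.075265 = CHF 62.00

CHF 62.00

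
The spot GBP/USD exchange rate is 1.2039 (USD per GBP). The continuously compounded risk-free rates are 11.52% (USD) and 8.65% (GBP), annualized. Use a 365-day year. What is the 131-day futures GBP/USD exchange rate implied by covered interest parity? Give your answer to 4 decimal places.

1.2164

F = S·e^((r_USD − r_GBP)T) = 1.2039 · e^((0.1152 − 0.0865) × 131/365)
= 1.2039 · e^0.010301 = 1.2039 × 1.010354
F = 1.2164 USD per GBP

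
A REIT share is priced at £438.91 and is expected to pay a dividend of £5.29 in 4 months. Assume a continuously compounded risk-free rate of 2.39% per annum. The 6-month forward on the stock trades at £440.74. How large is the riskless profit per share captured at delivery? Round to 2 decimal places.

£1.86 per share

PV(dividends) I = 5.29·e^(−0.0239·4/12) = 5.2480
Fair forward F* = (S − I)·e^(rT) = (438.91 − 5.2480)·e^0.011950 = 433.6620 × 1.012022 = 438.8755
Market £440.74 > fair 438.8755: forward overpriced → cash-and-carry (borrow at r, buy the stock and collect the dividends, short the forward).
Profit at T = |F_mkt − F*| = |440.74 − 438.8755| = £1.86 per share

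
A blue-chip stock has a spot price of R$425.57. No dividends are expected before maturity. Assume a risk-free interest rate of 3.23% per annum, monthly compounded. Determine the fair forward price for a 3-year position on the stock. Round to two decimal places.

R$468.81

F = S · (1+r/12)^(12T)
= 425.57 × 1.101607
F = R$468.81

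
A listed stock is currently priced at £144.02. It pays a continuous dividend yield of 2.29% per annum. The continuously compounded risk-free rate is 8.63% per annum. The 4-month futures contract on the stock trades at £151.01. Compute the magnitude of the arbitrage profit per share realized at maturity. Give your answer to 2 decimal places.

£3.91 per share

Fair futures: F* = S·e^(carry·T), with carry = (r − q) = 0.0863 − 0.0229 = 0.0634
F* = 144.02 · e^(0.0634 × 4/12) = 144.02 · e^0.021133 = 144.02 × 1.021358 = £147.0960
Market £151.01 > fair £147.0960: forward overpriced → cash-and-carry (buy spot, short the forward).
At maturity, profit = |F_mkt − F*| = |151.01 − 147.0960| = £3.91 per share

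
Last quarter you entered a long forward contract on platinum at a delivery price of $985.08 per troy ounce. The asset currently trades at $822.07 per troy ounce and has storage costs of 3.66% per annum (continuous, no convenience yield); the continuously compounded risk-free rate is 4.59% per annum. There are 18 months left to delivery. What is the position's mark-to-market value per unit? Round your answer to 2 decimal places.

-$51.08 per troy ounce

Current fair forward for the remaining 18 months: F = S·e^((r + u)·T), (r + u) = 0.0459 + 0.0366 = 0.0825
F = 822.07 · e^(0.0825 × 18/12) = 822.07 × 1.131733 = 930.3637
Value of long forward = (F − K)·e^(−rT) = (930.3637 − 985.08) · e^(−0.0459·18/12)
= -54.7163 × 0.933467 = -51.08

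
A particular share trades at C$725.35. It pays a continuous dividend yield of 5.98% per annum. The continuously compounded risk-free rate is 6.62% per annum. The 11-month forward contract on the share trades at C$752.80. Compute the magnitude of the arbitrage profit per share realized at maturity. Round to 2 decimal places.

C$23.18 per share

Fair forward: F* = S·e^(carry·T), with carry = (r − q) = 0.0662 − 0.0598 = 0.0064
F* = 725.35 · e^(0.0064 × 11/12) = 725.35 · e^0.005867 = 725.35 × 1.005884 = C$729.6180
Market C$752.80 > fair C$729.6180: forward overpriced → cash-and-carry (buy spot, short the forward).
At maturity, profit = |F_mkt − F*| = |752.80 − 729.6180| = C$23.18 per share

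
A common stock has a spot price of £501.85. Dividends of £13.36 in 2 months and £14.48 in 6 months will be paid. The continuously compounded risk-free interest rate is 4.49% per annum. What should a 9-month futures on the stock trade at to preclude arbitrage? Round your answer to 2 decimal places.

£490.68

PV(dividends) I = 13.36·e^(−0.0449·2/12) + 14.48·e^(−0.0449·6/12)
I = 13.2604 + 14.1585 = 27.4189
F = (S − I)·e^(rT) = (501.85 − 27.4189) · e^(0.0449·9/12)
= 474.4311 · e^0.033675 = 474.4311 × 1.034248 = £490.68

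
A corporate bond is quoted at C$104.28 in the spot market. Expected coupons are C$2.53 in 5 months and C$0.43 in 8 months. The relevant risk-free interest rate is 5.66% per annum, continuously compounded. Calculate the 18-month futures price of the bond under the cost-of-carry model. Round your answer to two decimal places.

PV(coupons) I = 2.53·e^(−0.0566·5/12) + 0.43·e^(−0.0566·8/12)
I = 2.4710 + 0.4141 = 2.8851
F = (S − I)·e^(rT) = (104.28 − 2.8851) · e^(0.0566·18/12)
= 101.3949 · e^0.084900 = 101.3949 × 1.088608 = C$110.38

C$110.38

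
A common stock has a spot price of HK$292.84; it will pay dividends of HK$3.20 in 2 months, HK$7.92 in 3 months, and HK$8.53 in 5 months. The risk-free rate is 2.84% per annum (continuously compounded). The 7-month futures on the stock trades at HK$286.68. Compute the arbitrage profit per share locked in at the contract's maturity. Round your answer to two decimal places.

HK$8.75 per share

PV(dividends) I = 3.20·e^(−0.0284·2/12) + 7.92·e^(−0.0284·3/12) + 8.53·e^(−0.0284·5/12) = 19.4785
Fair futures F* = (S − I)·e^(rT) = (292.84 − 19.4785)·e^0.016567 = 273.3615 × 1.016705 = 277.9280
Market HK$286.68 > fair 277.9280: forward overpriced → cash-and-carry (borrow at r, buy the stock and collect the dividends, short the forward).
Profit at T = |F_mkt − F*| = |286.68 − 277.9280| = HK$8.75 per share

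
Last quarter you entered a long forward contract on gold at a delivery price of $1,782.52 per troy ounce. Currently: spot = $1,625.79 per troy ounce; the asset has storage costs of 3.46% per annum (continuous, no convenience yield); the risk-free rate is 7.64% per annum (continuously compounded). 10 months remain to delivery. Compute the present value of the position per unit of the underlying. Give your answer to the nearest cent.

$0.78 per troy ounce

Current fair forward for the remaining 10 months: F = S·e^((r + u)·T), (r + u) = 0.0764 + 0.0346 = 0.1110
F = 1625.79 · e^(0.1110 × 10/12) = 1625.79 × 1.09691314 = 1783.3504
Value of long forward = (F − K)·e^(−rT) = (1783.3504 − 1782.52) · e^(−0.0764·10/12)
= 0.8304 × 0.93831772 = 0.78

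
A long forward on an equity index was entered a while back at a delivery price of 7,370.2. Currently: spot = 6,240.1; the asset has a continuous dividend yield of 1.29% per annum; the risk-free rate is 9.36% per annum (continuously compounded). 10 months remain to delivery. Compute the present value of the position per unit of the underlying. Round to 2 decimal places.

-643.79

Current fair forward for the remaining 10 months: F = S·e^((r − q)·T), (r − q) = 0.0936 − 0.0129 = 0.0807
F = 6240.1 · e^(0.0807 × 10/12) = 6240.1 × 1.06956284 = 6674.1791
Value of long forward = (F − K)·e^(−rT) = (6674.1791 − 7370.2) · e^(−0.0936·10/12)
= -696.0209 × 0.92496443 = -643.79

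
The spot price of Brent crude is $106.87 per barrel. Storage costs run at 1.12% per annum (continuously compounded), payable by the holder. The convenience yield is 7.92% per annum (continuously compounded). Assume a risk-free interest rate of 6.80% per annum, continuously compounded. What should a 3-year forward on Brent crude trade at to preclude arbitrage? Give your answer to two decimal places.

$106.87 per barrel

Net carry = r + u − y = 0.0680 + 0.0112 − 0.0792 = 0.0000
F = S·e^((r+u−y)T) = 106.87 · e^(0.0000 × 3) = 106.87 · e^0.000000
= 106.87 × 1.000000 = $106.87 per barrel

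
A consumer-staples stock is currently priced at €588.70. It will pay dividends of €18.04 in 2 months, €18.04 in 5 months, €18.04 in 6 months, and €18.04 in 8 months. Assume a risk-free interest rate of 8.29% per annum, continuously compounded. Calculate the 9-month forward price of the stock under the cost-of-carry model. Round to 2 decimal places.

€552.40

PV(dividends) I = 18.04·e^(−0.0829·2/12) + 18.04·e^(−0.0829·5/12) + 18.04·e^(−0.0829·6/12) + 18.04·e^(−0.0829·8/12)
I = 17.7925 + 17.4275 + 17.3075 + 17.0700 = 69.5975
F = (S − I)·e^(rT) = (588.70 − 69.5975) · e^(0.0829·9/12)
= 519.1025 · e^0.062175 = 519.1025 × 1.064149 = €552.40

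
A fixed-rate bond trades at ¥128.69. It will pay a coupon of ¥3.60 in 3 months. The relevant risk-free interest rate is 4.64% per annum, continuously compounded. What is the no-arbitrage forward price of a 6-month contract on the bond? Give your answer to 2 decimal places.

¥128.07

PV(coupons) I = 3.60·e^(−0.0464·3/12)
I = 3.5585
F = (S − I)·e^(rT) = (128.69 − 3.5585) · e^(0.0464·6/12)
= 125.1315 · e^0.023200 = 125.1315 × 1.023471 = ¥128.07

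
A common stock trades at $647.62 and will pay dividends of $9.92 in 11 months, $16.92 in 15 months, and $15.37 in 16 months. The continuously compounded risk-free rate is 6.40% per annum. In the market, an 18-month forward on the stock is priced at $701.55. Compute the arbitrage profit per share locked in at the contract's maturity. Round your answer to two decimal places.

$31.70 per share

PV(dividends) I = 9.92·e^(−0.0640·11/12) + 16.92·e^(−0.0640·15/12) + 15.37·e^(−0.0640·16/12) = 39.0867
Fair forward F* = (S − I)·e^(rT) = (647.62 − 39.0867)·e^0.096000 = 608.5333 × 1.100759 = 669.8485
Market $701.55 > fair 669.8485: forward overpriced → cash-and-carry (borrow at r, buy the stock and collect the dividends, short the forward).
Profit at T = |F_mkt − F*| = |701.55 − 669.8485| = $31.70 per share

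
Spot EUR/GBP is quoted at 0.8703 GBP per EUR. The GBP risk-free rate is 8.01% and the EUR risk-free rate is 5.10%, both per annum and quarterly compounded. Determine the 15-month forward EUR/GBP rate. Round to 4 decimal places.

0.9020

By covered interest parity, F = S · (1+r_GBP/4)^(4T) / (1+r_EUR/4)^(4T)
= 0.8703 × 1.104216 / 1.065396 = 0.8703 × 1.036437
F = 0.9020 GBP per EUR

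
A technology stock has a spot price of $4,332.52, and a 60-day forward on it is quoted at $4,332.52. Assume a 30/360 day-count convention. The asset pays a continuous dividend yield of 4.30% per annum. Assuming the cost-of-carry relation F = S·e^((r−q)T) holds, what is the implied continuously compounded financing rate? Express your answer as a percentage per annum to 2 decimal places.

4.30%

From F = S·e^((r−q)T): (r − q) = ln(F/S)/T
ln(4332.52/4332.52) = ln(1.000000) = 0.000000
(r − q) = 0.000000 / (60/360) = 0.000000
r = ln(F/S)/T + q = 0.000000 + 0.0430 = 0.043000
r = 4.30%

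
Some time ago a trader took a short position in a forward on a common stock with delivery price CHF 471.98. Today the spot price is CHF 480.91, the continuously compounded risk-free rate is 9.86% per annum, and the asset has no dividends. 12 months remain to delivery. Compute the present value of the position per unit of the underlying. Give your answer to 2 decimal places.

-CHF 53.25

Current fair forward for the remaining 12 months: F = S·e^(r·T), r = 0.0986
F = 480.91 · e^(0.0986 × 12/12) = 480.91 × 1.103625 = 530.7443
Value of long forward = (F − K)·e^(−rT) = (530.7443 − 471.98) · e^(−0.0986·12/12)
= 58.7643 × 0.906105 = 53.25
Short position value = −(long value) = -CHF 53.25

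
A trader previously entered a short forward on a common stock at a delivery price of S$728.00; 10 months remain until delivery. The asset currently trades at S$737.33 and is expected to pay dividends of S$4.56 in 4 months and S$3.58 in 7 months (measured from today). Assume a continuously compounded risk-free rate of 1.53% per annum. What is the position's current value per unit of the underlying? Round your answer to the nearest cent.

-S$10.47

PV(remaining dividends) I = 4.56·e^(−0.0153·4/12) + 3.58·e^(−0.0153·7/12) = 8.0850
Current forward F = (S − I)·e^(rT) = (737.33 − 8.0850)·e^(0.0153·10/12) = 729.2450 × 1.012832 = 738.6027
Value (long) = (F − K)·e^(−rT) = (738.6027 − 728.00) × 0.987331 = 10.4684
Short position value = −(long value) = -S$10.47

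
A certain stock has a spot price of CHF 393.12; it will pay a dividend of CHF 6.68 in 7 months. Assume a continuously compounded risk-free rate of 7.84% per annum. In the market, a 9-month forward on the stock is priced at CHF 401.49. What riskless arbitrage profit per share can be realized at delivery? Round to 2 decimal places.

CHF 8.67 per share

PV(dividends) I = 6.68·e^(−0.0784·7/12) = 6.3814
Fair forward F* = (S − I)·e^(rT) = (393.12 − 6.3814)·e^0.058800 = 386.7386 × 1.060563 = 410.1606
Market CHF 401.49 < fair 410.1606: forward underpriced → reverse cash-and-carry (short the stock, invest proceeds at r, pay the dividends, go long the forward).
Profit at T = |F_mkt − F*| = |401.49 − 410.1606| = CHF 8.67 per share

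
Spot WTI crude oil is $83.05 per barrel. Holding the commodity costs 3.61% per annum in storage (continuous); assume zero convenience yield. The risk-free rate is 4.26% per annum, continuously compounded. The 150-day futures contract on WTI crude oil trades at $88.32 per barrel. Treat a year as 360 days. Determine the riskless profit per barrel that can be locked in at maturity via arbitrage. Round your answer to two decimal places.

Fair futures: F* = S·e^(carry·T), with carry = (r + u) = 0.0426 + 0.0361 = 0.0787
F* = 83.05 · e^(0.0787 × 150/360) = 83.05 · e^0.032792 = 83.05 × 1.033336 = $85.8186
Market $88.32 > fair $85.8186: forward overpriced → cash-and-carry (buy spot, short the forward).
At maturity, profit = |F_mkt − F*| = |88.32 − 85.8186| = $2.50 per barrel

$2.50 per barrel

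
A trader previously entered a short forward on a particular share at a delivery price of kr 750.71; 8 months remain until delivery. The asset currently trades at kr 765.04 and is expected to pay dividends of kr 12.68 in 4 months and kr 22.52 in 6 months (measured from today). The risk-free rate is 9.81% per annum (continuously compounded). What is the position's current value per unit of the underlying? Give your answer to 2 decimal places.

-kr 28.14

PV(remaining dividends) I = 12.68·e^(−0.0981·4/12) + 22.52·e^(−0.0981·6/12) = 33.7141
Current forward F = (S − I)·e^(rT) = (765.04 − 33.7141)·e^(0.0981·8/12) = 731.3259 × 1.067586 = 780.7533
Value (long) = (F − K)·e^(−rT) = (780.7533 − 750.71) × 0.936693 = 28.1413
Short position value = −(long value) = -kr 28.14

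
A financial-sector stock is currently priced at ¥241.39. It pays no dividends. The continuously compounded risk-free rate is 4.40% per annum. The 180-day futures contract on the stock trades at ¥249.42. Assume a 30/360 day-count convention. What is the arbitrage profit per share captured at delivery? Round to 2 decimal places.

¥2.66 per share

Fair futures: F* = S·e^(carry·T), with carry = r = 0.0440
F* = 241.39 · e^(0.0440 × 180/360) = 241.39 · e^0.022000 = 241.39 × 1.022244 = ¥246.7595
Market ¥249.42 > fair ¥246.7595: forward overpriced → cash-and-carry (buy spot, short the forward).
At maturity, profit = |F_mkt − F*| = |249.42 − 246.7595| = ¥2.66 per share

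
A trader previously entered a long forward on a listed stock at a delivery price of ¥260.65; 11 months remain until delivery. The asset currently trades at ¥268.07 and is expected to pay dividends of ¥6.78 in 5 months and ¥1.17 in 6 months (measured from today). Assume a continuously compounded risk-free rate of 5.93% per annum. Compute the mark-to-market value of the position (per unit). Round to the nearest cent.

PV(remaining dividends) I = 6.78·e^(−0.0593·5/12) + 1.17·e^(−0.0593·6/12) = 7.7503
Current forward F = (S − I)·e^(rT) = (268.07 − 7.7503)·e^(0.0593·11/12) = 260.3197 × 1.055863 = 274.8619
Value (long) = (F − K)·e^(−rT) = (274.8619 − 260.65) × 0.947093 = 13.4600
Value = ¥13.46

¥13.46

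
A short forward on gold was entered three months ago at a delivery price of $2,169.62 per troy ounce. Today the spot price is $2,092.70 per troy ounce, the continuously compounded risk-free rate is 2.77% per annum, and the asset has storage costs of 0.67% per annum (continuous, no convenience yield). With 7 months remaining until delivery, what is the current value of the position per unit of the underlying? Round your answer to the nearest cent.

Current fair forward for the remaining 7 months: F = S·e^((r + u)·T), (r + u) = 0.0277 + 0.0067 = 0.0344
F = 2092.70 · e^(0.0344 × 7/12) = 2092.70 × 1.02026936 = 2135.1177
Value of long forward = (F − K)·e^(−rT) = (2135.1177 − 2169.62) · e^(−0.0277·7/12)
= -34.5023 × 0.98397151 = -33.95
Short position value = −(long value) = $33.95

$33.95 per troy ounce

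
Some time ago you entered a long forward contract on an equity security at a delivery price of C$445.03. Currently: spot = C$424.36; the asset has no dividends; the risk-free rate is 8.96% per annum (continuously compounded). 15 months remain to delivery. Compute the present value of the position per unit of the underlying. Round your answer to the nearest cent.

Current fair forward for the remaining 15 months: F = S·e^(r·T), r = 0.0896
F = 424.36 · e^(0.0896 × 15/12) = 424.36 × 1.118513 = 474.6522
Value of long forward = (F − K)·e^(−rT) = (474.6522 − 445.03) · e^(−0.0896·15/12)
= 29.6222 × 0.894044 = 26.48

C$26.48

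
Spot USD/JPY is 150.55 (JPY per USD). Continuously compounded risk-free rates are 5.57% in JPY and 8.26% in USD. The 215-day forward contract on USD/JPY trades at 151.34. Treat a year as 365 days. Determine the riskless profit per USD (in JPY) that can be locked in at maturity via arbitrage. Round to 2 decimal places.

Fair forward: F* = S·e^(carry·T), with carry = (r_JPY − r_USD) = 0.0557 − 0.0826 = -0.0269
F* = 150.55 · e^(-0.0269 × 215/365) = 150.55 · e^-0.015845 = 150.55 × 0.984280 = 148.1834
Market 151.34 > fair 148.1834: forward overpriced → cash-and-carry (buy spot, short the forward).
At maturity, profit = |F_mkt − F*| = |151.34 − 148.1834| = 3.16 per USD (in JPY)

3.16 per USD (in JPY)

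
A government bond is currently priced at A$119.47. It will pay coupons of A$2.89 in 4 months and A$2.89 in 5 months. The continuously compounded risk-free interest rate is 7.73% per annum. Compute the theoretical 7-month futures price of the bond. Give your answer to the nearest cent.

PV(coupons) I = 2.89·e^(−0.0773·4/12) + 2.89·e^(−0.0773·5/12)
I = 2.8165 + 2.7984 = 5.6149
F = (S − I)·e^(rT) = (119.47 − 5.6149) · e^(0.0773·7/12)
= 113.8551 · e^0.045092 = 113.8551 × 1.046124 = A$119.11

A$119.11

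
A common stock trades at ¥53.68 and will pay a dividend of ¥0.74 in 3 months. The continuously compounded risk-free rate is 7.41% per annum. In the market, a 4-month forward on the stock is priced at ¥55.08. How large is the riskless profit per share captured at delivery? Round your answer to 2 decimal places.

¥0.80 per share

PV(dividends) I = 0.74·e^(−0.0741·3/12) = 0.7264
Fair forward F* = (S − I)·e^(rT) = (53.68 − 0.7264)·e^0.024700 = 52.9536 × 1.025008 = 54.2779
Market ¥55.08 > fair 54.2779: forward overpriced → cash-and-carry (borrow at r, buy the stock and collect the dividends, short the forward).
Profit at T = |F_mkt − F*| = |55.08 − 54.2779| = ¥0.80 per share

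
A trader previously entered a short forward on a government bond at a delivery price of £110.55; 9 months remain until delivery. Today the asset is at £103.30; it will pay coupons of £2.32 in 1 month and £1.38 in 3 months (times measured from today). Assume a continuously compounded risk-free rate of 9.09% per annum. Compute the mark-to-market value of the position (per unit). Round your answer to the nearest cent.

£3.62

PV(remaining coupons) I = 2.32·e^(−0.0909·1/12) + 1.38·e^(−0.0909·3/12) = 3.6515
Current forward F = (S − I)·e^(rT) = (103.30 − 3.6515)·e^(0.0909·9/12) = 99.6485 × 1.070553 = 106.6790
Value (long) = (F − K)·e^(−rT) = (106.6790 − 110.55) × 0.934097 = -3.6159
Short position value = −(long value) = £3.62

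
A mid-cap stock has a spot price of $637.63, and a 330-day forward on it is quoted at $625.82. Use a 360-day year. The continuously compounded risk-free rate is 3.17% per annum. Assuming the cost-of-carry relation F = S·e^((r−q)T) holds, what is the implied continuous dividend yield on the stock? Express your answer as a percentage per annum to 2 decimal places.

5.21%

From F = S·e^((r−q)T): (r − q) = ln(F/S)/T
ln(625.82/637.63) = ln(0.981478) = -0.018696
(r − q) = -0.018696 / (330/360) = -0.020396
q = r − ln(F/S)/T = 0.0317 + 0.020396 = 0.052096
q = 5.21%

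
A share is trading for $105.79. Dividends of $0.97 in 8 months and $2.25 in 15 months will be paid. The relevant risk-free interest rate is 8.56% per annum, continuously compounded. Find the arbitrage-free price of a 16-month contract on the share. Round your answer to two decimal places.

PV(dividends) I = 0.97·e^(−0.0856·8/12) + 2.25·e^(−0.0856·15/12)
I = 0.9162 + 2.0217 = 2.9379
F = (S − I)·e^(rT) = (105.79 − 2.9379) · e^(0.0856·16/12)
= 102.8521 · e^0.114133 = 102.8521 × 1.120901 = $115.29

$115.29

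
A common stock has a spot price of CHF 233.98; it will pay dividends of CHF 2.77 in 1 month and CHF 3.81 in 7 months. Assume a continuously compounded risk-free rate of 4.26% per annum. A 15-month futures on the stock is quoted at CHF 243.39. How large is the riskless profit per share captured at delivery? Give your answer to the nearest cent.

CHF 3.44 per share

PV(dividends) I = 2.77·e^(−0.0426·1/12) + 3.81·e^(−0.0426·7/12) = 6.4767
Fair futures F* = (S − I)·e^(rT) = (233.98 − 6.4767)·e^0.053250 = 227.5033 × 1.054693 = 239.9461
Market CHF 243.39 > fair 239.9461: forward overpriced → cash-and-carry (borrow at r, buy the stock and collect the dividends, short the forward).
Profit at T = |F_mkt − F*| = |243.39 − 239.9461| = CHF 3.44 per share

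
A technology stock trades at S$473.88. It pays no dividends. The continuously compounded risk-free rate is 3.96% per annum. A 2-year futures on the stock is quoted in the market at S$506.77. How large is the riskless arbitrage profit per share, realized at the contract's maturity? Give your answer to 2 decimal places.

S$6.17 per share

Fair futures: F* = S·e^(carry·T), with carry = r = 0.0396
F* = 473.88 · e^(0.0396 × 2) = 473.88 · e^0.079200 = 473.88 × 1.082421 = S$512.9377
Market S$506.77 < fair S$512.9377: forward underpriced → reverse cash-and-carry (short spot, go long the forward).
At maturity, profit = |F_mkt − F*| = |506.77 − 512.9377| = S$6.17 per share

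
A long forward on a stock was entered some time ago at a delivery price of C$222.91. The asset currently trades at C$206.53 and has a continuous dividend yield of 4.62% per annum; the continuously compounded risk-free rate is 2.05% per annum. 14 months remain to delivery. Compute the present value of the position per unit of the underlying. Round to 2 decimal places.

Current fair forward for the remaining 14 months: F = S·e^((r − q)·T), (r − q) = 0.0205 − 0.0462 = -0.0257
F = 206.53 · e^(-0.0257 × 14/12) = 206.53 × 0.970462 = 200.4295
Value of long forward = (F − K)·e^(−rT) = (200.4295 − 222.91) · e^(−0.0205·14/12)
= -22.4805 × 0.976367 = -21.95

-C$21.95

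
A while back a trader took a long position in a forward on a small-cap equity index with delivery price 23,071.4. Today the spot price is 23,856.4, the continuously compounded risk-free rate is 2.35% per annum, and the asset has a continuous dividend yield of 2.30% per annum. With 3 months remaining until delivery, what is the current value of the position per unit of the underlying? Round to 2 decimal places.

783.37

Current fair forward for the remaining 3 months: F = S·e^((r − q)·T), (r − q) = 0.0235 − 0.0230 = 0.0005
F = 23856.4 · e^(0.0005 × 3/12) = 23856.4 × 1.00012501 = 23859.3823
Value of long forward = (F − K)·e^(−rT) = (23859.3823 − 23071.4) · e^(−0.0235·3/12)
= 787.9823 × 0.99414222 = 783.37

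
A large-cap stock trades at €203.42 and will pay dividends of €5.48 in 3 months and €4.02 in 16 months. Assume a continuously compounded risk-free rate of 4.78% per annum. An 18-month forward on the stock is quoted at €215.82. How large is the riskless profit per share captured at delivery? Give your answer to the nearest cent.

PV(dividends) I = 5.48·e^(−0.0478·3/12) + 4.02·e^(−0.0478·16/12) = 9.1867
Fair forward F* = (S − I)·e^(rT) = (203.42 − 9.1867)·e^0.071700 = 194.2333 × 1.074333 = 208.6712
Market €215.82 > fair 208.6712: forward overpriced → cash-and-carry (borrow at r, buy the stock and collect the dividends, short the forward).
Profit at T = |F_mkt − F*| = |215.82 − 208.6712| = €7.15 per share

€7.15 per share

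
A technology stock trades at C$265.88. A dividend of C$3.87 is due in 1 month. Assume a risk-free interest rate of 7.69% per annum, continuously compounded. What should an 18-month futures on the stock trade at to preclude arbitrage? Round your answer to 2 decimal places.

C$294.07

PV(dividends) I = 3.87·e^(−0.0769·1/12)
I = 3.8453
F = (S − I)·e^(rT) = (265.88 − 3.8453) · e^(0.0769·18/12)
= 262.0347 · e^0.115350 = 262.0347 × 1.122266 = C$294.07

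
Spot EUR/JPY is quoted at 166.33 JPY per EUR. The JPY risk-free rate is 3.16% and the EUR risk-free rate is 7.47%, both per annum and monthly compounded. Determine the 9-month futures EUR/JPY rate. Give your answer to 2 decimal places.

By covered interest parity, F = S · (1+r_JPY/12)^(12T) / (1+r_EUR/12)^(12T)
= 166.33 × 1.023951 / 1.057440 = 166.33 × 0.968330
F = 161.06 JPY per EUR

161.06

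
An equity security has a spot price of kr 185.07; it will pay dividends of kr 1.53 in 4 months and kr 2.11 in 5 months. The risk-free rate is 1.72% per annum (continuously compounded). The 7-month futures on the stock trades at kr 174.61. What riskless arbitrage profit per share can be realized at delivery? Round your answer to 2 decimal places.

kr 8.67 per share

PV(dividends) I = 1.53·e^(−0.0172·4/12) + 2.11·e^(−0.0172·5/12) = 3.6162
Fair futures F* = (S − I)·e^(rT) = (185.07 − 3.6162)·e^0.010033 = 181.4538 × 1.010083 = 183.2834
Market kr 174.61 < fair 183.2834: forward underpriced → reverse cash-and-carry (short the stock, invest proceeds at r, pay the dividends, go long the forward).
Profit at T = |F_mkt − F*| = |174.61 − 183.2834| = kr 8.67 per share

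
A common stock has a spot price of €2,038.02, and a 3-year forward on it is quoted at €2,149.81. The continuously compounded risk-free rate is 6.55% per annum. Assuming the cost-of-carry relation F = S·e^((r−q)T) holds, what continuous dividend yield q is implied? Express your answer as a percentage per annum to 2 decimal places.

From F = S·e^((r−q)T): (r − q) = ln(F/S)/T
ln(2149.81/2038.02) = ln(1.054852) = 0.053400
(r − q) = 0.053400 / (3) = 0.017800
q = r − ln(F/S)/T = 0.0655 − 0.017800 = 0.047700
q = 4.77%

4.77%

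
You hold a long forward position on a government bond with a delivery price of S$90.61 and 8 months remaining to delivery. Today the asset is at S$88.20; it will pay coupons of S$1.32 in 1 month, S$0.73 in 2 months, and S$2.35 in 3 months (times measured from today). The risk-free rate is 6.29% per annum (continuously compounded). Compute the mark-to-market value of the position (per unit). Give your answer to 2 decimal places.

PV(remaining coupons) I = 1.32·e^(−0.0629·1/12) + 0.73·e^(−0.0629·2/12) + 2.35·e^(−0.0629·3/12) = 4.3488
Current forward F = (S − I)·e^(rT) = (88.20 − 4.3488)·e^(0.0629·8/12) = 83.8512 × 1.042825 = 87.4421
Value (long) = (F − K)·e^(−rT) = (87.4421 − 90.61) × 0.958934 = -3.0378
Value = -S$3.04

-S$3.04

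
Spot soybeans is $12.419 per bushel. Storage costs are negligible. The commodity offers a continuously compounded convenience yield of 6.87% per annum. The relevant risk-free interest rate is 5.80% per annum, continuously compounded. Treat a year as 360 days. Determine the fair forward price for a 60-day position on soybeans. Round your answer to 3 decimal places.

Net carry = r + u − y = 0.0580 + 0.0000 − 0.0687 = -0.0107
F = S·e^((r+u−y)T) = 12.419 · e^(-0.0107 × 60/360) = 12.419 · e^-0.001783
= 12.419 × 0.998219 = $12.397 per bushel

$12.397 per bushel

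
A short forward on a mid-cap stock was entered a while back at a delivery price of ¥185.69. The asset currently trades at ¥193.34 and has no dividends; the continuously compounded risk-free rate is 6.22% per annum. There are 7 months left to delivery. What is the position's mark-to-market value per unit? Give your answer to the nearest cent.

Current fair forward for the remaining 7 months: F = S·e^(r·T), r = 0.0622
F = 193.34 · e^(0.0622 × 7/12) = 193.34 × 1.036950 = 200.4839
Value of long forward = (F − K)·e^(−rT) = (200.4839 − 185.69) · e^(−0.0622·7/12)
= 14.7939 × 0.964367 = 14.27
Short position value = −(long value) = -¥14.27

-¥14.27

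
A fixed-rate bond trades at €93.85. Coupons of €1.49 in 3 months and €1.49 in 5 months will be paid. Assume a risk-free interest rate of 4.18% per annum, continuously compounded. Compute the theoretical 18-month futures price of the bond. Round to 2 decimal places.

€96.79

PV(coupons) I = 1.49·e^(−0.0418·3/12) + 1.49·e^(−0.0418·5/12)
I = 1.4745 + 1.4643 = 2.9388
F = (S − I)·e^(rT) = (93.85 − 2.9388) · e^(0.0418·18/12)
= 90.9112 · e^0.062700 = 90.9112 × 1.064707 = €96.79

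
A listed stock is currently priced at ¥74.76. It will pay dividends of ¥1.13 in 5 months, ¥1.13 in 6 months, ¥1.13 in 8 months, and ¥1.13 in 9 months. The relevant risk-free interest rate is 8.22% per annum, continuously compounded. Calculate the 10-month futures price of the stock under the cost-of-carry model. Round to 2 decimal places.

PV(dividends) I = 1.13·e^(−0.0822·5/12) + 1.13·e^(−0.0822·6/12) + 1.13·e^(−0.0822·8/12) + 1.13·e^(−0.0822·9/12)
I = 1.0920 + 1.0845 + 1.0697 + 1.0624 = 4.3086
F = (S − I)·e^(rT) = (74.76 − 4.3086) · e^(0.0822·10/12)
= 70.4514 · e^0.068500 = 70.4514 × 1.070901 = ¥75.45

¥75.45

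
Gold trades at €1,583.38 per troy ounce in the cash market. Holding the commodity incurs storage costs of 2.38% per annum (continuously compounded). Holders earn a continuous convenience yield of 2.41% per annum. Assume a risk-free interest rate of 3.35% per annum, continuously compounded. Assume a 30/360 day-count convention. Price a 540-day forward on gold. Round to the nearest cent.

Net carry = r + u − y = 0.0335 + 0.0238 − 0.0241 = 0.0332
F = S·e^((r+u−y)T) = 1583.38 · e^(0.0332 × 540/360) = 1583.38 · e^0.04980000
= 1583.38 × 1.05106086 = €1,664.23 per troy ounce

€1,664.23 per troy ounce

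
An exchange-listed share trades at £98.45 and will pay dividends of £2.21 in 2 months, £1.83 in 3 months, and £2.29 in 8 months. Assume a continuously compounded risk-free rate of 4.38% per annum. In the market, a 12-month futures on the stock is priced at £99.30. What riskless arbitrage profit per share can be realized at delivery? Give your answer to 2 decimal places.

PV(dividends) I = 2.21·e^(−0.0438·2/12) + 1.83·e^(−0.0438·3/12) + 2.29·e^(−0.0438·8/12) = 6.2281
Fair futures F* = (S − I)·e^(rT) = (98.45 − 6.2281)·e^0.043800 = 92.2219 × 1.044773 = 96.3510
Market £99.30 > fair 96.3510: forward overpriced → cash-and-carry (borrow at r, buy the stock and collect the dividends, short the forward).
Profit at T = |F_mkt − F*| = |99.30 − 96.3510| = £2.95 per share

£2.95 per share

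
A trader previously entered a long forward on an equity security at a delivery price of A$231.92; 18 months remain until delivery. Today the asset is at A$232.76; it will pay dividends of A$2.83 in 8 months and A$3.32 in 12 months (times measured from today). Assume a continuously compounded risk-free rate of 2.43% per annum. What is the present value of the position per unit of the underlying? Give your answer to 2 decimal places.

A$3.12

PV(remaining dividends) I = 2.83·e^(−0.0243·8/12) + 3.32·e^(−0.0243·12/12) = 6.0248
Current forward F = (S − I)·e^(rT) = (232.76 − 6.0248)·e^(0.0243·18/12) = 226.7352 × 1.037122 = 235.1521
Value (long) = (F − K)·e^(−rT) = (235.1521 − 231.92) × 0.964206 = 3.1164
Value = A$3.12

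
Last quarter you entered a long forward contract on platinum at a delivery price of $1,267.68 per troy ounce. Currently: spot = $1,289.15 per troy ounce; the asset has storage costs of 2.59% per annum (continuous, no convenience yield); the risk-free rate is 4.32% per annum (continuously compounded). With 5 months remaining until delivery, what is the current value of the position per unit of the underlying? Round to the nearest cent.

$58.07 per troy ounce

Current fair forward for the remaining 5 months: F = S·e^((r + u)·T), (r + u) = 0.0432 + 0.0259 = 0.0691
F = 1289.15 · e^(0.0691 × 5/12) = 1289.15 × 1.02921015 = 1326.8063
Value of long forward = (F − K)·e^(−rT) = (1326.8063 − 1267.68) · e^(−0.0432·5/12)
= 59.1263 × 0.98216103 = 58.07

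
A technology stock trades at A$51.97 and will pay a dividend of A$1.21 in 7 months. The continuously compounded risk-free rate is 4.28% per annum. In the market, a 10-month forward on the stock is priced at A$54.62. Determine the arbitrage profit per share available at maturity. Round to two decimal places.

PV(dividends) I = 1.21·e^(−0.0428·7/12) = 1.1802
Fair forward F* = (S − I)·e^(rT) = (51.97 − 1.1802)·e^0.035667 = 50.7898 × 1.036311 = 52.6340
Market A$54.62 > fair 52.6340: forward overpriced → cash-and-carry (borrow at r, buy the stock and collect the dividends, short the forward).
Profit at T = |F_mkt − F*| = |54.62 − 52.6340| = A$1.99 per share

A$1.99 per share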